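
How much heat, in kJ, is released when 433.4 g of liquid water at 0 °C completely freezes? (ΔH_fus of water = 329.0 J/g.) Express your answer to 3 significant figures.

q = m × ΔH_fus = 433.4 × 329.0 = 142600 J = 143 kJ

q = 143 kJ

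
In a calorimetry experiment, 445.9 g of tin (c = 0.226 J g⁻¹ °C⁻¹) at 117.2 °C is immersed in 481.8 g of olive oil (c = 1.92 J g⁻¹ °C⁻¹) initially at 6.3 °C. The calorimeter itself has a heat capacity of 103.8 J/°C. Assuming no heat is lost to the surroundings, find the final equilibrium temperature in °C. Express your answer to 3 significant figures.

Heat lost by tin = heat gained by olive oil + calorimeter.
(445.9)(0.226)(117.2 − T) = [(481.8)(1.92) + 103.8](T − 6.3)
100.7734 (117.2 − T) = 1028.856 (T − 6.3)
11811 − 100.7734 T = 1028.856 T − 6481.8
18292.8 = 1129.6294 T
T = 16.19 °C

T_f = 16.2 °C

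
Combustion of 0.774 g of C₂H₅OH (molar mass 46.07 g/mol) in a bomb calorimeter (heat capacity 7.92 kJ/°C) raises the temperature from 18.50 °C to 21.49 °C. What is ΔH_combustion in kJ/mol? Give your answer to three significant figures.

ΔH = -1410 kJ/mol

ΔT = 21.49 − 18.50 = 2.99 °C
q_cal = C_cal × ΔT = 7.92 × 2.99 = 23.6808 kJ
n = 0.774 / 46.07 = 0.01680 mol
q_rxn = −q_cal = -23.6808 kJ
ΔH = -23.6808 / 0.01680 = -1410 kJ/mol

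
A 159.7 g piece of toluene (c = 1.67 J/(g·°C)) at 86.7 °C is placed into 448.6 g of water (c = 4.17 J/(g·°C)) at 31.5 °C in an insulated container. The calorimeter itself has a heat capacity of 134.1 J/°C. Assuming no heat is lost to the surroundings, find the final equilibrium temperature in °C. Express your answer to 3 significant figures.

Heat lost by toluene = heat gained by water + calorimeter.
(159.7)(1.67)(86.7 − T) = [(448.6)(4.17) + 134.1](T − 31.5)
266.699 (86.7 − T) = 2004.762 (T − 31.5)
23123 − 266.699 T = 2004.762 T − 63150
86273 = 2271.461 T
T = 37.98 °C

T_f = 38.0 °C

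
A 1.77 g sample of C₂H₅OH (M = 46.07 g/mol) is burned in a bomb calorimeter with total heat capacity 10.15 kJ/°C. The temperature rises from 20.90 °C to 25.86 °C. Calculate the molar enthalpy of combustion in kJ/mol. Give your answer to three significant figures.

ΔH = -1310 kJ/mol

ΔT = 25.86 − 20.90 = 4.96 °C
q_cal = C_cal × ΔT = 10.15 × 4.96 = 50.344 kJ
n = 1.77 / 46.07 = 0.03842 mol
q_rxn = −q_cal = -50.344 kJ
ΔH = -50.344 / 0.03842 = -1310 kJ/mol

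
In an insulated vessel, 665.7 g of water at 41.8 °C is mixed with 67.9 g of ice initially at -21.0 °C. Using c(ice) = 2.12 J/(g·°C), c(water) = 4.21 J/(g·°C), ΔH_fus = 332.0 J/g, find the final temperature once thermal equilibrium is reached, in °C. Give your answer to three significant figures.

Heat to bring ice to 0 °C and melt it: q₁ = 67.9×2.12×21.0 + 67.9×332.0 = 25566 J
Heat the water can supply cooling to 0 °C: 665.7×4.21×41.8 = 117149 J > q₁, so all ice melts.
Energy balance: 665.7×4.21×(41.8 − T) = 25566 + 67.9×4.21×(T − 0)
2802.597(41.8 − T) = 25566 + 285.859 T
117149 − 25566 = 3088.456 T
T = 91583 / 3088.456 = 29.65 °C

T_f = 29.7 °C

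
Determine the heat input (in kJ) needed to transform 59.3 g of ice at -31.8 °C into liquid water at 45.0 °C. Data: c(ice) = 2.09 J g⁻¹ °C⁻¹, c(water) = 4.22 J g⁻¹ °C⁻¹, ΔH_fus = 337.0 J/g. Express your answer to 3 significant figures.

q = 35.2 kJ

q1 (heat ice -31.8→0.0 °C): 59.3 × 2.09 × 31.8 = 3941 J
q2 (melt at 0 °C): 59.3 × 337.0 = 19984 J
q3 (heat water 0.0→45.0 °C): 59.3 × 4.22 × 45.0 = 11261 J
Total: 3941 + 19984 + 11261 = 35186 J = 35.2 kJ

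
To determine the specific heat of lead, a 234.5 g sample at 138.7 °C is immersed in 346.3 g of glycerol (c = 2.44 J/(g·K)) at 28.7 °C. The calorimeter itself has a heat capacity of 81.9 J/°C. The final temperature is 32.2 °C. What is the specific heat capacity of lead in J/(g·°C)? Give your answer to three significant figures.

q_gained = (346.3 × 2.44 + 81.9) × (32.2 − 28.7) = 3244 J
q_lost = 234.5 × c × (138.7 − 32.2) = 24974.25 c
Set equal: c = 3244 / 24974.25 = 0.130 J/(g·°C)

c = 0.130 J/(g·°C)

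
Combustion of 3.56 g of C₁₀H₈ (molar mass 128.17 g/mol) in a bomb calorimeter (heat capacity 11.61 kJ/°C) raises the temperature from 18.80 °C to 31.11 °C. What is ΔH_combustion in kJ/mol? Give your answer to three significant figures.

ΔH = -5150 kJ/mol

ΔT = 31.11 − 18.80 = 12.31 °C
q_cal = C_cal × ΔT = 11.61 × 12.31 = 142.9191 kJ
n = 3.56 / 128.17 = 0.027776 mol
q_rxn = −q_cal = -142.9191 kJ
ΔH = -142.9191 / 0.027776 = -5145 kJ/mol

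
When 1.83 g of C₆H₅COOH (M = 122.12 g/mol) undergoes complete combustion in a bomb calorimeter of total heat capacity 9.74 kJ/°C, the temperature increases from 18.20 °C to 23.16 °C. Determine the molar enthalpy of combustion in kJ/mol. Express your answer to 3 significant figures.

ΔT = 23.16 − 18.20 = 4.96 °C
q_cal = C_cal × ΔT = 9.74 × 4.96 = 48.3104 kJ
n = 1.83 / 122.12 = 0.01499 mol
q_rxn = −q_cal = -48.3104 kJ
ΔH = -48.3104 / 0.01499 = -3223 kJ/mol

ΔH = -3220 kJ/mol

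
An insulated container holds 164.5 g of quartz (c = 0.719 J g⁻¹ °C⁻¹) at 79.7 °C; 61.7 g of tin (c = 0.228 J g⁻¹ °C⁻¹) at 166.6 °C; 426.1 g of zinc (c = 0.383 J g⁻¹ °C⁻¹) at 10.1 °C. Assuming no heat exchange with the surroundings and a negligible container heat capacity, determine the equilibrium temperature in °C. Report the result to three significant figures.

T_f = 45.4 °C

Σ mᵢcᵢ(T − Tᵢ) = 0  ⇒  T = Σ mᵢcᵢTᵢ / Σ mᵢcᵢ
Σ mᵢcᵢ = 164.5×0.719 + 61.7×0.228 + 426.1×0.383 = 295.5394
Σ mᵢcᵢTᵢ = 118.2755×79.7 + 14.0676×166.6 + 163.1963×10.1 = 13419
T = 13419 / 295.5394 = 45.41 °C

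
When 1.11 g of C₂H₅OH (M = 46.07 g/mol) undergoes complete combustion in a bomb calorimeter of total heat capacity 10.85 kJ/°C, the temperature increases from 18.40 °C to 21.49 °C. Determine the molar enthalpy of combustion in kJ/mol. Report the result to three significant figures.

ΔH = -1390 kJ/mol

ΔT = 21.49 − 18.40 = 3.09 °C
q_cal = C_cal × ΔT = 10.85 × 3.09 = 33.5265 kJ
n = 1.11 / 46.07 = 0.02409 mol
q_rxn = −q_cal = -33.5265 kJ
ΔH = -33.5265 / 0.02409 = -1392 kJ/mol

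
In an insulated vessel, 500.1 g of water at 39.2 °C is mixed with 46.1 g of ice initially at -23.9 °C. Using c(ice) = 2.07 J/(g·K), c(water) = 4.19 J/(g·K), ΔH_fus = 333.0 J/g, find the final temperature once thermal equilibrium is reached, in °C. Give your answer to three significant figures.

T_f = 28.2 °C

Heat to bring ice to 0 °C and melt it: q₁ = 46.1×2.07×23.9 + 46.1×333.0 = 17632 J
Heat the water can supply cooling to 0 °C: 500.1×4.19×39.2 = 82140.4 J > q₁, so all ice melts.
Energy balance: 500.1×4.19×(39.2 − T) = 17632 + 46.1×4.19×(T − 0)
2095.419(39.2 − T) = 17632 + 193.159 T
82140.4 − 17632 = 2288.578 T
T = 64508.4 / 2288.578 = 28.19 °C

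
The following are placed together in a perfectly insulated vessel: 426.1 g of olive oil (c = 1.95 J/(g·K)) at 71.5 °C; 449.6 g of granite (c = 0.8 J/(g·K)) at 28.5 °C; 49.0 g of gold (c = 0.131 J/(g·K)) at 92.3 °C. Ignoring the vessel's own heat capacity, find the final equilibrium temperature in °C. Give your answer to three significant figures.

Σ mᵢcᵢ(T − Tᵢ) = 0  ⇒  T = Σ mᵢcᵢTᵢ / Σ mᵢcᵢ
Σ mᵢcᵢ = 426.1×1.95 + 449.6×0.8 + 49.0×0.131 = 1196.994
Σ mᵢcᵢTᵢ = 830.895×71.5 + 359.68×28.5 + 6.419×92.3 = 70252
T = 70252 / 1196.994 = 58.69 °C

T_f = 58.7 °C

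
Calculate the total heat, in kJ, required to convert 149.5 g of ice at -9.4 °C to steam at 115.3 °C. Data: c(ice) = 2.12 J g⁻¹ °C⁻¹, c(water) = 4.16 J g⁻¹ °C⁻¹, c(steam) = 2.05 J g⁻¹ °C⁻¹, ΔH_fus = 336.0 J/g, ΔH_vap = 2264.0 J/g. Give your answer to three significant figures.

q = 459 kJ

q1 (heat ice -9.4→0.0 °C): 149.5 × 2.12 × 9.4 = 2979 J
q2 (melt at 0 °C): 149.5 × 336.0 = 50232 J
q3 (heat water 0.0→100.0 °C): 149.5 × 4.16 × 100.0 = 62192 J
q4 (vaporize at 100 °C): 149.5 × 2264.0 = 338468 J
q5 (heat steam 100.0→115.3 °C): 149.5 × 2.05 × 15.3 = 4689 J
Total: 2979 + 50232 + 62192 + 338468 + 4689 = 458560 J = 459 kJ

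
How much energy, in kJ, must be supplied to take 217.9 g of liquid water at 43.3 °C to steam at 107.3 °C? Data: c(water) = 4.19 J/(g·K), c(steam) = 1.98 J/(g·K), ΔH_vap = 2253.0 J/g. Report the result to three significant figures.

q = 546 kJ

q1 (heat water 43.3→100.0 °C): 217.9 × 4.19 × 56.7 = 51767 J
q2 (vaporize at 100 °C): 217.9 × 2253.0 = 490929 J
q3 (heat steam 100.0→107.3 °C): 217.9 × 1.98 × 7.3 = 3150 J
Total: 51767 + 490929 + 3150 = 545846 J = 546 kJ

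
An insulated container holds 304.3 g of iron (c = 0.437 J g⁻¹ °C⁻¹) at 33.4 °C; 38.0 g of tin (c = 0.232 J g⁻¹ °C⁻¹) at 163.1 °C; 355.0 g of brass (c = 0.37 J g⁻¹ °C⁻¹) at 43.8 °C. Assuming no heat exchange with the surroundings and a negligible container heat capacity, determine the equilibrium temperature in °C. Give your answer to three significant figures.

T_f = 42.6 °C

Σ mᵢcᵢ(T − Tᵢ) = 0  ⇒  T = Σ mᵢcᵢTᵢ / Σ mᵢcᵢ
Σ mᵢcᵢ = 304.3×0.437 + 38.0×0.232 + 355.0×0.37 = 273.1451
Σ mᵢcᵢTᵢ = 132.9791×33.4 + 8.816×163.1 + 131.35×43.8 = 11633
T = 11633 / 273.1451 = 42.59 °C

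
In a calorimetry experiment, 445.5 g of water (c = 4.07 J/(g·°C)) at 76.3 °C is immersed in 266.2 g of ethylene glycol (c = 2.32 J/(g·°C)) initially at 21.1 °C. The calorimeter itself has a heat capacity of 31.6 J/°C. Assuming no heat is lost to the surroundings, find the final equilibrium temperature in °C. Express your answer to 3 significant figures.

Heat lost by water = heat gained by ethylene glycol + calorimeter.
(445.5)(4.07)(76.3 − T) = [(266.2)(2.32) + 31.6](T − 21.1)
1813.185 (76.3 − T) = 649.184 (T − 21.1)
138350 − 1813.185 T = 649.184 T − 13698
152048 = 2462.369 T
T = 61.749 °C

T_f = 61.7 °C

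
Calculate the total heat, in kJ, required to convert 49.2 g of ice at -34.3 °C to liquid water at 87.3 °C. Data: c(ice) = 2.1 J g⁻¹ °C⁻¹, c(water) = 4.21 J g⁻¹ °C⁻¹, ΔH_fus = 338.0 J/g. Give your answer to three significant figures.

q1 (heat ice -34.3→0.0 °C): 49.2 × 2.1 × 34.3 = 3544 J
q2 (melt at 0 °C): 49.2 × 338.0 = 16630 J
q3 (heat water 0.0→87.3 °C): 49.2 × 4.21 × 87.3 = 18083 J
Total: 3544 + 16630 + 18083 = 38257 J = 38.3 kJ

q = 38.3 kJ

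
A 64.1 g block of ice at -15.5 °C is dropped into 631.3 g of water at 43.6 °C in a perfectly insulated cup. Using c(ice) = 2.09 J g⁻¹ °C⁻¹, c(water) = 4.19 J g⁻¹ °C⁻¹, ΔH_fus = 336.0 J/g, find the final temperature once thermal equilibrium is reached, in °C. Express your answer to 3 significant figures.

Heat to bring ice to 0 °C and melt it: q₁ = 64.1×2.09×15.5 + 64.1×336.0 = 23614 J
Heat the water can supply cooling to 0 °C: 631.3×4.19×43.6 = 115328 J > q₁, so all ice melts.
Energy balance: 631.3×4.19×(43.6 − T) = 23614 + 64.1×4.19×(T − 0)
2645.147(43.6 − T) = 23614 + 268.579 T
115328 − 23614 = 2913.726 T
T = 91714 / 2913.726 = 31.48 °C

T_f = 31.5 °C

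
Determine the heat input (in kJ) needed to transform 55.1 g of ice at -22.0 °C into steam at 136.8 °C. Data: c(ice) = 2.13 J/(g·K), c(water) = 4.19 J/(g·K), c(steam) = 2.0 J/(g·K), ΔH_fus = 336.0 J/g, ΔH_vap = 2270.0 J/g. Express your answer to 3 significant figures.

q1 (heat ice -22.0→0.0 °C): 55.1 × 2.13 × 22.0 = 2582 J
q2 (melt at 0 °C): 55.1 × 336.0 = 18514 J
q3 (heat water 0.0→100.0 °C): 55.1 × 4.19 × 100.0 = 23087 J
q4 (vaporize at 100 °C): 55.1 × 2270.0 = 125077 J
q5 (heat steam 100.0→136.8 °C): 55.1 × 2.0 × 36.8 = 4055 J
Total: 2582 + 18514 + 23087 + 125077 + 4055 = 173315 J = 173 kJ

q = 173 kJ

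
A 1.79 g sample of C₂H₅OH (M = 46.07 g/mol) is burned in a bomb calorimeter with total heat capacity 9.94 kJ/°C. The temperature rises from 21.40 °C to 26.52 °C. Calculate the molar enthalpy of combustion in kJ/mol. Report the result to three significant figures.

ΔH = -1310 kJ/mol

ΔT = 26.52 − 21.40 = 5.12 °C
q_cal = C_cal × ΔT = 9.94 × 5.12 = 50.8928 kJ
n = 1.79 / 46.07 = 0.03885 mol
q_rxn = −q_cal = -50.8928 kJ
ΔH = -50.8928 / 0.03885 = -1310 kJ/mol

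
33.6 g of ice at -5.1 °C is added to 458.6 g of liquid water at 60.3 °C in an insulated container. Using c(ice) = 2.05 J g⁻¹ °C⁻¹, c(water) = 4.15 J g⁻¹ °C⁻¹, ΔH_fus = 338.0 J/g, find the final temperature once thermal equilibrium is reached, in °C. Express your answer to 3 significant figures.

T_f = 50.5 °C

Heat to bring ice to 0 °C and melt it: q₁ = 33.6×2.05×5.1 + 33.6×338.0 = 11708 J
Heat the water can supply cooling to 0 °C: 458.6×4.15×60.3 = 114762 J > q₁, so all ice melts.
Energy balance: 458.6×4.15×(60.3 − T) = 11708 + 33.6×4.15×(T − 0)
1903.19(60.3 − T) = 11708 + 139.44 T
114762 − 11708 = 2042.63 T
T = 103054 / 2042.63 = 50.45 °C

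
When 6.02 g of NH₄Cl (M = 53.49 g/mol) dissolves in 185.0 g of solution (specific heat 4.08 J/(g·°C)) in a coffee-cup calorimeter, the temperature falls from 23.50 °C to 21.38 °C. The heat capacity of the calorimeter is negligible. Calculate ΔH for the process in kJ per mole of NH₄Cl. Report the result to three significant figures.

ΔH = 14.2 kJ/mol

|ΔT| = |21.38 − 23.50| = 2.12 °C
|q_surr| = (185.0 × 4.08) × 2.12 = 754.8 × 2.12 = 1600 J
n(NH₄Cl) = 6.02 / 53.49 = 0.1125 mol
Temperature fell, so q_rxn = +|q_surr| = 1.600 kJ
ΔH = q_rxn / n = 14.22 kJ/mol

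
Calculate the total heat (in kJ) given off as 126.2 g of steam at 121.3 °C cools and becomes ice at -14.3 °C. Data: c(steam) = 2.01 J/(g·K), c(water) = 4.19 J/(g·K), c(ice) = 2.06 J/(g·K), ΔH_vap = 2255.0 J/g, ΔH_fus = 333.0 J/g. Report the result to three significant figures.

q = 389 kJ

q1 (cool steam 121.3→100 °C): 126.2 × 2.01 × 21.3 = 5403 J
q2 (condense at 100 °C): 126.2 × 2255.0 = 284581 J
q3 (cool water 100→0 °C): 126.2 × 4.19 × 100.0 = 52878 J
q4 (freeze at 0 °C): 126.2 × 333.0 = 42025 J
q5 (cool ice 0→-14.3 °C): 126.2 × 2.06 × 14.3 = 3718 J
Total: 5403 + 284581 + 52878 + 42025 + 3718 = 388605 J = 389 kJ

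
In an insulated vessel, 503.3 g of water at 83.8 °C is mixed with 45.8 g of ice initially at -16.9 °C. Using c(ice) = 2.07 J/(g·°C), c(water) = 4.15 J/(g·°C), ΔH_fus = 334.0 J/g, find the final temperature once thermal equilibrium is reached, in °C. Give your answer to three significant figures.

T_f = 69.4 °C

Heat to bring ice to 0 °C and melt it: q₁ = 45.8×2.07×16.9 + 45.8×334.0 = 16899 J
Heat the water can supply cooling to 0 °C: 503.3×4.15×83.8 = 175033 J > q₁, so all ice melts.
Energy balance: 503.3×4.15×(83.8 − T) = 16899 + 45.8×4.15×(T − 0)
2088.695(83.8 − T) = 16899 + 190.07 T
175033 − 16899 = 2278.765 T
T = 158134 / 2278.765 = 69.39 °C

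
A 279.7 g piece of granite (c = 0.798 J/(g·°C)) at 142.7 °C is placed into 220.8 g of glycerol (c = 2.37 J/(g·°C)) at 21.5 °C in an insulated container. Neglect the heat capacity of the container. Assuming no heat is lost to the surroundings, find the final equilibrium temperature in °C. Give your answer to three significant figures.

Heat lost by granite = heat gained by glycerol.
(279.7)(0.798)(142.7 − T) = (220.8)(2.37)(T − 21.5)
223.2006 (142.7 − T) = 523.296 (T − 21.5)
31851 − 223.2006 T = 523.296 T − 11251
43102 = 746.4966 T
T = 57.74 °C

T_f = 57.7 °C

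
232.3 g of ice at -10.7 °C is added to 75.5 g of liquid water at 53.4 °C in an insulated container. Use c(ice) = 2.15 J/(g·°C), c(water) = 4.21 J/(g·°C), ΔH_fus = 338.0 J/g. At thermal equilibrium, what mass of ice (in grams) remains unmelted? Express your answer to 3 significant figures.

Heat to warm all ice to 0 °C: 232.3×2.15×10.7 = 5344.1 J
Heat released by water cooling to 0 °C: 75.5×4.21×53.4 = 16973 J
16973 J < 5344.1 + 232.3×338.0 = 83861.5 J, so not all ice melts; final T = 0 °C.
Heat left for melting: 16973 − 5344.1 = 11628.9 J
Mass melted = 11628.9 / 338.0 = 34.41 g
Ice remaining = 232.3 − 34.41 = 197.89 g

m_ice remaining = 198 g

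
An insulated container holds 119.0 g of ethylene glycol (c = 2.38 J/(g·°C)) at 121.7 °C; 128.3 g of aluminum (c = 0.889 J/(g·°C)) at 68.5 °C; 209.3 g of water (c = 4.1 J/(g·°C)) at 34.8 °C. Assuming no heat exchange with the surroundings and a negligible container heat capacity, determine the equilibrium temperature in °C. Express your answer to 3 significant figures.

T_f = 57.5 °C

Σ mᵢcᵢ(T − Tᵢ) = 0  ⇒  T = Σ mᵢcᵢTᵢ / Σ mᵢcᵢ
Σ mᵢcᵢ = 119.0×2.38 + 128.3×0.889 + 209.3×4.1 = 1255.4087
Σ mᵢcᵢTᵢ = 283.22×121.7 + 114.0587×68.5 + 858.13×34.8 = 72144
T = 72144 / 1255.4087 = 57.47 °C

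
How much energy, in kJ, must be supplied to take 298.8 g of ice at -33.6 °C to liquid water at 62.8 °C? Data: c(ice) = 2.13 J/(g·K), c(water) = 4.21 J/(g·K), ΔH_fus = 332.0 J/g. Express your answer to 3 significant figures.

q = 200 kJ

q1 (heat ice -33.6→0.0 °C): 298.8 × 2.13 × 33.6 = 21385 J
q2 (melt at 0 °C): 298.8 × 332.0 = 99202 J
q3 (heat water 0.0→62.8 °C): 298.8 × 4.21 × 62.8 = 78999 J
Total: 21385 + 99202 + 78999 = 199586 J = 200 kJ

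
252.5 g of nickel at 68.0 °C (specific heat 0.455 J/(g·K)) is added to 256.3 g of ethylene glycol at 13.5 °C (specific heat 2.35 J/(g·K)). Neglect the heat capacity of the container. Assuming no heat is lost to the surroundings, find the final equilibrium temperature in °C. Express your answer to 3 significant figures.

T_f = 22.2 °C

Heat lost by nickel = heat gained by ethylene glycol.
(252.5)(0.455)(68.0 − T) = (256.3)(2.35)(T − 13.5)
114.8875 (68.0 − T) = 602.305 (T − 13.5)
7812.4 − 114.8875 T = 602.305 T − 8131.1
15943.5 = 717.1925 T
T = 22.23 °C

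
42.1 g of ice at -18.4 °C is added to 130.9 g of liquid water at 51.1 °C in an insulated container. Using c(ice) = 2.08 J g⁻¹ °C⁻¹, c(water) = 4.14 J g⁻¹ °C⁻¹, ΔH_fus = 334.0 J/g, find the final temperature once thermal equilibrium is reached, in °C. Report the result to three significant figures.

T_f = 16.8 °C

Heat to bring ice to 0 °C and melt it: q₁ = 42.1×2.08×18.4 + 42.1×334.0 = 15673 J
Heat the water can supply cooling to 0 °C: 130.9×4.14×51.1 = 27692.4 J > q₁, so all ice melts.
Energy balance: 130.9×4.14×(51.1 − T) = 15673 + 42.1×4.14×(T − 0)
541.926(51.1 − T) = 15673 + 174.294 T
27692.4 − 15673 = 716.220 T
T = 12019.4 / 716.220 = 16.78 °C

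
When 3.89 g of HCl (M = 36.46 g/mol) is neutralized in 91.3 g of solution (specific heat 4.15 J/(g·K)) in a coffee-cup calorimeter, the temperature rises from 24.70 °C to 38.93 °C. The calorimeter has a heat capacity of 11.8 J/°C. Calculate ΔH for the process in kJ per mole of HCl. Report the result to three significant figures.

|ΔT| = |38.93 − 24.70| = 14.23 °C
|q_surr| = (91.3 × 4.15 + 11.8) × 14.23 = 390.695 × 14.23 = 5560 J
n(HCl) = 3.89 / 36.46 = 0.1067 mol
Temperature rose, so q_rxn = −|q_surr| = -5.560 kJ
ΔH = q_rxn / n = -52.11 kJ/mol

ΔH = -52.1 kJ/mol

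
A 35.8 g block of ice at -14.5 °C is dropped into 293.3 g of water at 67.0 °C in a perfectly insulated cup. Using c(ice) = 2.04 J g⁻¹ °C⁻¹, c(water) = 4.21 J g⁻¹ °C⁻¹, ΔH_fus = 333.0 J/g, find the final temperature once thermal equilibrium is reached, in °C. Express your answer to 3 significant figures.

Heat to bring ice to 0 °C and melt it: q₁ = 35.8×2.04×14.5 + 35.8×333.0 = 12980 J
Heat the water can supply cooling to 0 °C: 293.3×4.21×67.0 = 82731.1 J > q₁, so all ice melts.
Energy balance: 293.3×4.21×(67.0 − T) = 12980 + 35.8×4.21×(T − 0)
1234.793(67.0 − T) = 12980 + 150.718 T
82731.1 − 12980 = 1385.511 T
T = 69751.1 / 1385.511 = 50.34 °C

T_f = 50.3 °C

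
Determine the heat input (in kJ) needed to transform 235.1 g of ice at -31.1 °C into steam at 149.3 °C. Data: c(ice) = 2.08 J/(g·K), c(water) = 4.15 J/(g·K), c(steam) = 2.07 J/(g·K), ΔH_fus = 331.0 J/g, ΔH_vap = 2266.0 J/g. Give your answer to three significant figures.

q = 747 kJ

q1 (heat ice -31.1→0.0 °C): 235.1 × 2.08 × 31.1 = 15208 J
q2 (melt at 0 °C): 235.1 × 331.0 = 77818 J
q3 (heat water 0.0→100.0 °C): 235.1 × 4.15 × 100.0 = 97567 J
q4 (vaporize at 100 °C): 235.1 × 2266.0 = 532737 J
q5 (heat steam 100.0→149.3 °C): 235.1 × 2.07 × 49.3 = 23992 J
Total: 15208 + 77818 + 97567 + 532737 + 23992 = 747322 J = 747 kJ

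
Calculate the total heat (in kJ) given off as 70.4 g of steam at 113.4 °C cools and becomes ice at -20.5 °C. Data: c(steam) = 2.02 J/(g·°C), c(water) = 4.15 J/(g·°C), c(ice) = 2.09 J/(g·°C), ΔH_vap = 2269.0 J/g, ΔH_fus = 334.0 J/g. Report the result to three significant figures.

q = 217 kJ

q1 (cool steam 113.4→100 °C): 70.4 × 2.02 × 13.4 = 1906 J
q2 (condense at 100 °C): 70.4 × 2269.0 = 159738 J
q3 (cool water 100→0 °C): 70.4 × 4.15 × 100.0 = 29216 J
q4 (freeze at 0 °C): 70.4 × 334.0 = 23514 J
q5 (cool ice 0→-20.5 °C): 70.4 × 2.09 × 20.5 = 3016 J
Total: 1906 + 159738 + 29216 + 23514 + 3016 = 217390 J = 217 kJ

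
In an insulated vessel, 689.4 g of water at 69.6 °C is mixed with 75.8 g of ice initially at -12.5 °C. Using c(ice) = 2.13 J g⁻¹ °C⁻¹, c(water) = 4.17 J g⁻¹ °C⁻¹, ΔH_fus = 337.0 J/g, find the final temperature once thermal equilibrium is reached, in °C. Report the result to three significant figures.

Heat to bring ice to 0 °C and melt it: q₁ = 75.8×2.13×12.5 + 75.8×337.0 = 27563 J
Heat the water can supply cooling to 0 °C: 689.4×4.17×69.6 = 200086 J > q₁, so all ice melts.
Energy balance: 689.4×4.17×(69.6 − T) = 27563 + 75.8×4.17×(T − 0)
2874.798(69.6 − T) = 27563 + 316.086 T
200086 − 27563 = 3190.884 T
T = 172523 / 3190.884 = 54.07 °C

T_f = 54.1 °C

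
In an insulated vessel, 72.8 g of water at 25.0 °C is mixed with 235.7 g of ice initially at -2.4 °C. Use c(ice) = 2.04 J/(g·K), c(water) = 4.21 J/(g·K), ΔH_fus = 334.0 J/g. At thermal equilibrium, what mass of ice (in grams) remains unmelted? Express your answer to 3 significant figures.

Heat to warm all ice to 0 °C: 235.7×2.04×2.4 = 1154.0 J
Heat released by water cooling to 0 °C: 72.8×4.21×25.0 = 7662.2 J
7662.2 J < 1154.0 + 235.7×334.0 = 79877.8 J, so not all ice melts; final T = 0 °C.
Heat left for melting: 7662.2 − 1154.0 = 6508.2 J
Mass melted = 6508.2 / 334.0 = 19.49 g
Ice remaining = 235.7 − 19.49 = 216.21 g

m_ice remaining = 216 g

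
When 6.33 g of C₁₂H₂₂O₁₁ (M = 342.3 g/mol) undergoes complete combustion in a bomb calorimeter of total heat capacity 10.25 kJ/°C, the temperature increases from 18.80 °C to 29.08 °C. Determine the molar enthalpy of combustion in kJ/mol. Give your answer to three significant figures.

ΔT = 29.08 − 18.80 = 10.28 °C
q_cal = C_cal × ΔT = 10.25 × 10.28 = 105.37 kJ
n = 6.33 / 342.3 = 0.01849 mol
q_rxn = −q_cal = -105.37 kJ
ΔH = -105.37 / 0.01849 = -5699 kJ/mol

ΔH = -5700 kJ/mol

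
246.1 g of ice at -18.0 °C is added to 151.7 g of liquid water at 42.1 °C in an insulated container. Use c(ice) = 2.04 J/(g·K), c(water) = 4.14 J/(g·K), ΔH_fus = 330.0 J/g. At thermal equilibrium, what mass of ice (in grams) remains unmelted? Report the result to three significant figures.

m_ice remaining = 193 g

Heat to warm all ice to 0 °C: 246.1×2.04×18.0 = 9036.8 J
Heat released by water cooling to 0 °C: 151.7×4.14×42.1 = 26440 J
26440 J < 9036.8 + 246.1×330.0 = 90249.8 J, so not all ice melts; final T = 0 °C.
Heat left for melting: 26440 − 9036.8 = 17403.2 J
Mass melted = 17403.2 / 330.0 = 52.74 g
Ice remaining = 246.1 − 52.74 = 193.36 g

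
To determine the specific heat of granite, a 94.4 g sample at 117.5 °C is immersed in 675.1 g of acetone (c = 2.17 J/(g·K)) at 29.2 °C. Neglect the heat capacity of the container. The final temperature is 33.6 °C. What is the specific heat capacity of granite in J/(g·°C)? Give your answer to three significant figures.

c = 0.814 J/(g·°C)

q_gained = (675.1 × 2.17) × (33.6 − 29.2) = 6446 J
q_lost = 94.4 × c × (117.5 − 33.6) = 7920.16 c
Set equal: c = 6446 / 7920.16 = 0.814 J/(g·°C)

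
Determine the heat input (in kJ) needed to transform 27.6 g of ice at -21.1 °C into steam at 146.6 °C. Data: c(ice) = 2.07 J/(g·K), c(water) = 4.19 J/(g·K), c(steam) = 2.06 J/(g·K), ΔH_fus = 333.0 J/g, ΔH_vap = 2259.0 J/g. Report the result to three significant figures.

q1 (heat ice -21.1→0.0 °C): 27.6 × 2.07 × 21.1 = 1205 J
q2 (melt at 0 °C): 27.6 × 333.0 = 9191 J
q3 (heat water 0.0→100.0 °C): 27.6 × 4.19 × 100.0 = 11564 J
q4 (vaporize at 100 °C): 27.6 × 2259.0 = 62348 J
q5 (heat steam 100.0→146.6 °C): 27.6 × 2.06 × 46.6 = 2649 J
Total: 1205 + 9191 + 11564 + 62348 + 2649 = 86957 J = 87.0 kJ

q = 87.0 kJ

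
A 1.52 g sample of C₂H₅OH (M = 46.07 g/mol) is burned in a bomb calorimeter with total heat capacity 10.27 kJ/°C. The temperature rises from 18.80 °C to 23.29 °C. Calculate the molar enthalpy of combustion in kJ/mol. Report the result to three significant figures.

ΔT = 23.29 − 18.80 = 4.49 °C
q_cal = C_cal × ΔT = 10.27 × 4.49 = 46.1123 kJ
n = 1.52 / 46.07 = 0.03299 mol
q_rxn = −q_cal = -46.1123 kJ
ΔH = -46.1123 / 0.03299 = -1398 kJ/mol

ΔH = -1400 kJ/mol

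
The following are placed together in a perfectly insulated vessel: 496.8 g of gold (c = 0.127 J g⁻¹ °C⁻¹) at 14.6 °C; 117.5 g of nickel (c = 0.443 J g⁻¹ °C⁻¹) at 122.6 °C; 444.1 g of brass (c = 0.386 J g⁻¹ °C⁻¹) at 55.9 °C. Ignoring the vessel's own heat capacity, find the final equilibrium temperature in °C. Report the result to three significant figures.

T_f = 58.9 °C

Σ mᵢcᵢ(T − Tᵢ) = 0  ⇒  T = Σ mᵢcᵢTᵢ / Σ mᵢcᵢ
Σ mᵢcᵢ = 496.8×0.127 + 117.5×0.443 + 444.1×0.386 = 286.5687
Σ mᵢcᵢTᵢ = 63.0936×14.6 + 52.0525×122.6 + 171.4226×55.9 = 16885
T = 16885 / 286.5687 = 58.92 °C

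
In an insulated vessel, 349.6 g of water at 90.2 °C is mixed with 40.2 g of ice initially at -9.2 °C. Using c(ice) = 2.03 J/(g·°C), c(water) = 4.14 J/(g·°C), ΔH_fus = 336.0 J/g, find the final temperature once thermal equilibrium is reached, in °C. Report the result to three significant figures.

Heat to bring ice to 0 °C and melt it: q₁ = 40.2×2.03×9.2 + 40.2×336.0 = 14258 J
Heat the water can supply cooling to 0 °C: 349.6×4.14×90.2 = 130550 J > q₁, so all ice melts.
Energy balance: 349.6×4.14×(90.2 − T) = 14258 + 40.2×4.14×(T − 0)
1447.344(90.2 − T) = 14258 + 166.428 T
130550 − 14258 = 1613.772 T
T = 116292 / 1613.772 = 72.06 °C

T_f = 72.1 °C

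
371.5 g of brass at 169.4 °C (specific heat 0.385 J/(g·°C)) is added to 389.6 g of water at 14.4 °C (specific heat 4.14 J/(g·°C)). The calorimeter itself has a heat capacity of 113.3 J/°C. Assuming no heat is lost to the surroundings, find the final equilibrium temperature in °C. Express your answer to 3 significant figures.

T_f = 26.3 °C

Heat lost by brass = heat gained by water + calorimeter.
(371.5)(0.385)(169.4 − T) = [(389.6)(4.14) + 113.3](T − 14.4)
143.0275 (169.4 − T) = 1726.244 (T − 14.4)
24229 − 143.0275 T = 1726.244 T − 24858
49087 = 1869.2715 T
T = 26.26 °C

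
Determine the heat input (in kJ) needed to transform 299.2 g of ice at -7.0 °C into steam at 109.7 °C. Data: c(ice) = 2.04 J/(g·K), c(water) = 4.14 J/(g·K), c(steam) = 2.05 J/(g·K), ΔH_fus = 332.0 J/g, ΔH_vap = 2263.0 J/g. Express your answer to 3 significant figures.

q1 (heat ice -7.0→0.0 °C): 299.2 × 2.04 × 7.0 = 4273 J
q2 (melt at 0 °C): 299.2 × 332.0 = 99334 J
q3 (heat water 0.0→100.0 °C): 299.2 × 4.14 × 100.0 = 123869 J
q4 (vaporize at 100 °C): 299.2 × 2263.0 = 677090 J
q5 (heat steam 100.0→109.7 °C): 299.2 × 2.05 × 9.7 = 5950 J
Total: 4273 + 99334 + 123869 + 677090 + 5950 = 910516 J = 911 kJ

q = 911 kJ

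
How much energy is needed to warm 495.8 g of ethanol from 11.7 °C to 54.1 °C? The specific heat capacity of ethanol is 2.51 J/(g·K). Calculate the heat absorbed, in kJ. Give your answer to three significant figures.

q = 52.8 kJ

q = m c ΔT = 495.8 × 2.51 × (54.1 − 11.7)
q = 495.8 × 2.51 × 42.4 = 52770 J = 52.8 kJ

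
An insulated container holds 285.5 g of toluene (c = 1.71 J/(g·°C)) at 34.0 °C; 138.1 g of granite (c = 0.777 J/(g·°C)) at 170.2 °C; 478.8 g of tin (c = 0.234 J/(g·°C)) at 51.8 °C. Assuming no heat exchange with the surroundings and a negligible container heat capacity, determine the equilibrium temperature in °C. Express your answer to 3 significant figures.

T_f = 57.5 °C

Σ mᵢcᵢ(T − Tᵢ) = 0  ⇒  T = Σ mᵢcᵢTᵢ / Σ mᵢcᵢ
Σ mᵢcᵢ = 285.5×1.71 + 138.1×0.777 + 478.8×0.234 = 707.5479
Σ mᵢcᵢTᵢ = 488.205×34.0 + 107.3037×170.2 + 112.0392×51.8 = 40666
T = 40666 / 707.5479 = 57.47 °C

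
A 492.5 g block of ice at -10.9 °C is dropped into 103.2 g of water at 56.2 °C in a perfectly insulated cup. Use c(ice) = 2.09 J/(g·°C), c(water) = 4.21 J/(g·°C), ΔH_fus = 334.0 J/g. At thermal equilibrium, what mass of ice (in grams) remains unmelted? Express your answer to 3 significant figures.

Heat to warm all ice to 0 °C: 492.5×2.09×10.9 = 11220 J
Heat released by water cooling to 0 °C: 103.2×4.21×56.2 = 24417 J
24417 J < 11220 + 492.5×334.0 = 175715 J, so not all ice melts; final T = 0 °C.
Heat left for melting: 24417 − 11220 = 13197 J
Mass melted = 13197 / 334.0 = 39.51 g
Ice remaining = 492.5 − 39.51 = 452.99 g

m_ice remaining = 453 g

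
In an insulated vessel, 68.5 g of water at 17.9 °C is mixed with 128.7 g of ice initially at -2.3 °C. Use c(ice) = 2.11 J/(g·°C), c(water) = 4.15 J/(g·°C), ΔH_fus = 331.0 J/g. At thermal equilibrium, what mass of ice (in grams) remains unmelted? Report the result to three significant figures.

Heat to warm all ice to 0 °C: 128.7×2.11×2.3 = 624.58 J
Heat released by water cooling to 0 °C: 68.5×4.15×17.9 = 5088.5 J
5088.5 J < 624.58 + 128.7×331.0 = 43224.28 J, so not all ice melts; final T = 0 °C.
Heat left for melting: 5088.5 − 624.58 = 4463.92 J
Mass melted = 4463.92 / 331.0 = 13.49 g
Ice remaining = 128.7 − 13.49 = 115.21 g

m_ice remaining = 115 g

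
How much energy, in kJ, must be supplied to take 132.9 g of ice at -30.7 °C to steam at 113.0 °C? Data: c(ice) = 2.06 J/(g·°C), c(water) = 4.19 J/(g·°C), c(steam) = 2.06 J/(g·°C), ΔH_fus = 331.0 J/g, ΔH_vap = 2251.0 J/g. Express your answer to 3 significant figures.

q1 (heat ice -30.7→0.0 °C): 132.9 × 2.06 × 30.7 = 8405 J
q2 (melt at 0 °C): 132.9 × 331.0 = 43990 J
q3 (heat water 0.0→100.0 °C): 132.9 × 4.19 × 100.0 = 55685 J
q4 (vaporize at 100 °C): 132.9 × 2251.0 = 299158 J
q5 (heat steam 100.0→113.0 °C): 132.9 × 2.06 × 13.0 = 3559 J
Total: 8405 + 43990 + 55685 + 299158 + 3559 = 410797 J = 411 kJ

q = 411 kJ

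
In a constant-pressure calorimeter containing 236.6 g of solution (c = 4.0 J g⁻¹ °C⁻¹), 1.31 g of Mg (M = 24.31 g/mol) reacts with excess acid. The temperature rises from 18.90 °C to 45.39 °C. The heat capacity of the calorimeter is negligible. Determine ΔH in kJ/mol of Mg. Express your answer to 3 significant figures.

ΔH = -465 kJ/mol

|ΔT| = |45.39 − 18.90| = 26.49 °C
|q_surr| = (236.6 × 4.0) × 26.49 = 946.4 × 26.49 = 25070 J
n(Mg) = 1.31 / 24.31 = 0.05389 mol
Temperature rose, so q_rxn = −|q_surr| = -25.07 kJ
ΔH = q_rxn / n = -465.2 kJ/mol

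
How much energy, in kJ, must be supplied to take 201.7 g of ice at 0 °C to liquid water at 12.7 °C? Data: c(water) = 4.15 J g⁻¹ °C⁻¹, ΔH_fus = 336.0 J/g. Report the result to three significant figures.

q1 (melt at 0 °C): 201.7 × 336.0 = 67771 J
q2 (heat water 0.0→12.7 °C): 201.7 × 4.15 × 12.7 = 10631 J
Total: 67771 + 10631 = 78402 J = 78.4 kJ

q = 78.4 kJ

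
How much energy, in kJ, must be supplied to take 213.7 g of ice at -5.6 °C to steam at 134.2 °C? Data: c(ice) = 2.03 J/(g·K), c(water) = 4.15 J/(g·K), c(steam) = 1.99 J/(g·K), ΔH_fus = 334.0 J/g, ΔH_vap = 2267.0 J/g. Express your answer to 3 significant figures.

q1 (heat ice -5.6→0.0 °C): 213.7 × 2.03 × 5.6 = 2429 J
q2 (melt at 0 °C): 213.7 × 334.0 = 71376 J
q3 (heat water 0.0→100.0 °C): 213.7 × 4.15 × 100.0 = 88686 J
q4 (vaporize at 100 °C): 213.7 × 2267.0 = 484458 J
q5 (heat steam 100.0→134.2 °C): 213.7 × 1.99 × 34.2 = 14544 J
Total: 2429 + 71376 + 88686 + 484458 + 14544 = 661493 J = 661 kJ

q = 661 kJ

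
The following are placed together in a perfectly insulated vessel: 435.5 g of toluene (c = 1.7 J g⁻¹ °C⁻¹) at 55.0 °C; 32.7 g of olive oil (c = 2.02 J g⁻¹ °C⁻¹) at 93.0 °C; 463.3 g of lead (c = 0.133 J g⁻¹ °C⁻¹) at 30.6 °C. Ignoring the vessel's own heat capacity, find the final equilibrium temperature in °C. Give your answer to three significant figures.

T_f = 56.2 °C

Σ mᵢcᵢ(T − Tᵢ) = 0  ⇒  T = Σ mᵢcᵢTᵢ / Σ mᵢcᵢ
Σ mᵢcᵢ = 435.5×1.7 + 32.7×2.02 + 463.3×0.133 = 868.0229
Σ mᵢcᵢTᵢ = 740.35×55.0 + 66.054×93.0 + 61.6189×30.6 = 48748
T = 48748 / 868.0229 = 56.16 °C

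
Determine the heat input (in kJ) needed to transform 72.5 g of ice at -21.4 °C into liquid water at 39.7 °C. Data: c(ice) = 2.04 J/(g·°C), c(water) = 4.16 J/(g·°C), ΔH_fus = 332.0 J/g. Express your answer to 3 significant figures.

q = 39.2 kJ

q1 (heat ice -21.4→0.0 °C): 72.5 × 2.04 × 21.4 = 3165 J
q2 (melt at 0 °C): 72.5 × 332.0 = 24070 J
q3 (heat water 0.0→39.7 °C): 72.5 × 4.16 × 39.7 = 11974 J
Total: 3165 + 24070 + 11974 = 39209 J = 39.2 kJ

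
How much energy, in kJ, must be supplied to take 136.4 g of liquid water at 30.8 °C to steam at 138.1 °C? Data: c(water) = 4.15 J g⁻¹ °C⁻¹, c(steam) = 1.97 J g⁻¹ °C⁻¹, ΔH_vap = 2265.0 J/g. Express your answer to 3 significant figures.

q1 (heat water 30.8→100.0 °C): 136.4 × 4.15 × 69.2 = 39171 J
q2 (vaporize at 100 °C): 136.4 × 2265.0 = 308946 J
q3 (heat steam 100.0→138.1 °C): 136.4 × 1.97 × 38.1 = 10238 J
Total: 39171 + 308946 + 10238 = 358355 J = 358 kJ

q = 358 kJ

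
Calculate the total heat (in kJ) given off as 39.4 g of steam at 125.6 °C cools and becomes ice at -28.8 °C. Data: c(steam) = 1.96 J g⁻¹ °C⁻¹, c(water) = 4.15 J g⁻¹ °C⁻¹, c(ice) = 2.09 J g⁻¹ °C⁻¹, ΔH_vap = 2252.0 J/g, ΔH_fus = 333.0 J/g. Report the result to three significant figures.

q = 123 kJ

q1 (cool steam 125.6→100 °C): 39.4 × 1.96 × 25.6 = 1977 J
q2 (condense at 100 °C): 39.4 × 2252.0 = 88729 J
q3 (cool water 100→0 °C): 39.4 × 4.15 × 100.0 = 16351 J
q4 (freeze at 0 °C): 39.4 × 333.0 = 13120 J
q5 (cool ice 0→-28.8 °C): 39.4 × 2.09 × 28.8 = 2372 J
Total: 1977 + 88729 + 16351 + 13120 + 2372 = 122549 J = 123 kJ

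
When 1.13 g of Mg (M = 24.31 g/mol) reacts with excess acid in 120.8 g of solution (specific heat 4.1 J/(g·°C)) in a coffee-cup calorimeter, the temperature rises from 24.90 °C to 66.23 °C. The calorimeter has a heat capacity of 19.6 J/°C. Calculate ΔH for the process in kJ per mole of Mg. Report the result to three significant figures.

ΔH = -458 kJ/mol

|ΔT| = |66.23 − 24.90| = 41.33 °C
|q_surr| = (120.8 × 4.1 + 19.6) × 41.33 = 514.88 × 41.33 = 21280 J
n(Mg) = 1.13 / 24.31 = 0.04648 mol
Temperature rose, so q_rxn = −|q_surr| = -21.28 kJ
ΔH = q_rxn / n = -457.8 kJ/mol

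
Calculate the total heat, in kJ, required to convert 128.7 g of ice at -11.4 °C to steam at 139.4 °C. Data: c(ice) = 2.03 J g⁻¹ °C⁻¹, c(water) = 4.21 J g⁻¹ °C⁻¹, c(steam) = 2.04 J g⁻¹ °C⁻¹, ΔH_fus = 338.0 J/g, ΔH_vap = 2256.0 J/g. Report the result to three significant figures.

q1 (heat ice -11.4→0.0 °C): 128.7 × 2.03 × 11.4 = 2978 J
q2 (melt at 0 °C): 128.7 × 338.0 = 43501 J
q3 (heat water 0.0→100.0 °C): 128.7 × 4.21 × 100.0 = 54183 J
q4 (vaporize at 100 °C): 128.7 × 2256.0 = 290347 J
q5 (heat steam 100.0→139.4 °C): 128.7 × 2.04 × 39.4 = 10344 J
Total: 2978 + 43501 + 54183 + 290347 + 10344 = 401353 J = 401 kJ

q = 401 kJ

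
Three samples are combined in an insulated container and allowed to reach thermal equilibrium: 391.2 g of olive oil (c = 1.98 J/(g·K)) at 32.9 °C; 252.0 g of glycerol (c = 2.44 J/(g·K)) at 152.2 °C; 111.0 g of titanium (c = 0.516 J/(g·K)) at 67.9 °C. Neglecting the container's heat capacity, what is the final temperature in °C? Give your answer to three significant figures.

Σ mᵢcᵢ(T − Tᵢ) = 0  ⇒  T = Σ mᵢcᵢTᵢ / Σ mᵢcᵢ
Σ mᵢcᵢ = 391.2×1.98 + 252.0×2.44 + 111.0×0.516 = 1446.732
Σ mᵢcᵢTᵢ = 774.576×32.9 + 614.88×152.2 + 57.276×67.9 = 122960
T = 122960 / 1446.732 = 84.99 °C

T_f = 85.0 °C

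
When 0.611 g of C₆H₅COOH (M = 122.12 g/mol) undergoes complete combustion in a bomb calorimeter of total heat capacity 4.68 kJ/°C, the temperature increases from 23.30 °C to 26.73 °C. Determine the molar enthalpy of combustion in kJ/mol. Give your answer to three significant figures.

ΔH = -3210 kJ/mol

ΔT = 26.73 − 23.30 = 3.43 °C
q_cal = C_cal × ΔT = 4.68 × 3.43 = 16.0524 kJ
n = 0.611 / 122.12 = 0.005003 mol
q_rxn = −q_cal = -16.0524 kJ
ΔH = -16.0524 / 0.005003 = -3209 kJ/mol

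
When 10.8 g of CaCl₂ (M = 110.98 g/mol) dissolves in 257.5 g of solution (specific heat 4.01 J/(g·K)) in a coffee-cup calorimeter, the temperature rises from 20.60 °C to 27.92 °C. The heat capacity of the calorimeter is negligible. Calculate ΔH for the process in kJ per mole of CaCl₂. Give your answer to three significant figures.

|ΔT| = |27.92 − 20.60| = 7.32 °C
|q_surr| = (257.5 × 4.01) × 7.32 = 1032.575 × 7.32 = 7558 J
n(CaCl₂) = 10.8 / 110.98 = 0.09731 mol
Temperature rose, so q_rxn = −|q_surr| = -7.558 kJ
ΔH = q_rxn / n = -77.67 kJ/mol

ΔH = -77.7 kJ/mol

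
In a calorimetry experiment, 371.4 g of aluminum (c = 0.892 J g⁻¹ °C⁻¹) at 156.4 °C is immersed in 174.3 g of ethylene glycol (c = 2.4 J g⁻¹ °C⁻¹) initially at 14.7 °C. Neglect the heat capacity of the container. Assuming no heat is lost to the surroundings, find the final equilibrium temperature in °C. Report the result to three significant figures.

Heat lost by aluminum = heat gained by ethylene glycol.
(371.4)(0.892)(156.4 − T) = (174.3)(2.4)(T − 14.7)
331.2888 (156.4 − T) = 418.32 (T − 14.7)
51814 − 331.2888 T = 418.32 T − 6149.3
57963.3 = 749.6088 T
T = 77.32 °C

T_f = 77.3 °C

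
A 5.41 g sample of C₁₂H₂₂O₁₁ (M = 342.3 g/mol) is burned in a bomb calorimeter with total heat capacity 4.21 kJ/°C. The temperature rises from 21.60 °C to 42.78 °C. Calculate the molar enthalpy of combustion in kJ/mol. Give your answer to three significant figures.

ΔT = 42.78 − 21.60 = 21.18 °C
q_cal = C_cal × ΔT = 4.21 × 21.18 = 89.1678 kJ
n = 5.41 / 342.3 = 0.01580 mol
q_rxn = −q_cal = -89.1678 kJ
ΔH = -89.1678 / 0.01580 = -5644 kJ/mol

ΔH = -5640 kJ/mol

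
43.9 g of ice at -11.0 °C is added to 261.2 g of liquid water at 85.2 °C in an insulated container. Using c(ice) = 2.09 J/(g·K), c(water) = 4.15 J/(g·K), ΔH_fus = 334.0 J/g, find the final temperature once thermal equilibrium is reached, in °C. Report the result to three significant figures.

Heat to bring ice to 0 °C and melt it: q₁ = 43.9×2.09×11.0 + 43.9×334.0 = 15672 J
Heat the water can supply cooling to 0 °C: 261.2×4.15×85.2 = 92355.1 J > q₁, so all ice melts.
Energy balance: 261.2×4.15×(85.2 − T) = 15672 + 43.9×4.15×(T − 0)
1083.98(85.2 − T) = 15672 + 182.185 T
92355.1 − 15672 = 1266.165 T
T = 76683.1 / 1266.165 = 60.56 °C

T_f = 60.6 °C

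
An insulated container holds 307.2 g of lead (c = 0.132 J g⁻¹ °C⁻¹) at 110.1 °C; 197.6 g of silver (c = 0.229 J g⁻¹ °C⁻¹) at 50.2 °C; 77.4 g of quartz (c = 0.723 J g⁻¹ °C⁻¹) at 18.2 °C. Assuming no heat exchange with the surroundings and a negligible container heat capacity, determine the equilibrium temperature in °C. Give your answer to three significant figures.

Σ mᵢcᵢ(T − Tᵢ) = 0  ⇒  T = Σ mᵢcᵢTᵢ / Σ mᵢcᵢ
Σ mᵢcᵢ = 307.2×0.132 + 197.6×0.229 + 77.4×0.723 = 141.7610
Σ mᵢcᵢTᵢ = 40.5504×110.1 + 45.2504×50.2 + 55.9602×18.2 = 7754.6
T = 7754.6 / 141.7610 = 54.70 °C

T_f = 54.7 °C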